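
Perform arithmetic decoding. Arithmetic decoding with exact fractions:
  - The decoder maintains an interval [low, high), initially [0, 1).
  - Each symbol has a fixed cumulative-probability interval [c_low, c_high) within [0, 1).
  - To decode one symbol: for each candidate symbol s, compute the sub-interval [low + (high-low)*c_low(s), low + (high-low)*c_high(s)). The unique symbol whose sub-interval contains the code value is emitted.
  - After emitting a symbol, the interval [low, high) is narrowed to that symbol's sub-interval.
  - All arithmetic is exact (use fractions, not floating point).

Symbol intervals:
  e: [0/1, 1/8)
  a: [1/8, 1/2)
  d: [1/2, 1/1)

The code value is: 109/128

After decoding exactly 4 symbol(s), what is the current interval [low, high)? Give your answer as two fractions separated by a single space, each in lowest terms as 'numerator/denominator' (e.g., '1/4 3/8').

Answer: 53/64 7/8

Derivation:
Step 1: interval [0/1, 1/1), width = 1/1 - 0/1 = 1/1
  'e': [0/1 + 1/1*0/1, 0/1 + 1/1*1/8) = [0/1, 1/8)
  'a': [0/1 + 1/1*1/8, 0/1 + 1/1*1/2) = [1/8, 1/2)
  'd': [0/1 + 1/1*1/2, 0/1 + 1/1*1/1) = [1/2, 1/1) <- contains code 109/128
  emit 'd', narrow to [1/2, 1/1)
Step 2: interval [1/2, 1/1), width = 1/1 - 1/2 = 1/2
  'e': [1/2 + 1/2*0/1, 1/2 + 1/2*1/8) = [1/2, 9/16)
  'a': [1/2 + 1/2*1/8, 1/2 + 1/2*1/2) = [9/16, 3/4)
  'd': [1/2 + 1/2*1/2, 1/2 + 1/2*1/1) = [3/4, 1/1) <- contains code 109/128
  emit 'd', narrow to [3/4, 1/1)
Step 3: interval [3/4, 1/1), width = 1/1 - 3/4 = 1/4
  'e': [3/4 + 1/4*0/1, 3/4 + 1/4*1/8) = [3/4, 25/32)
  'a': [3/4 + 1/4*1/8, 3/4 + 1/4*1/2) = [25/32, 7/8) <- contains code 109/128
  'd': [3/4 + 1/4*1/2, 3/4 + 1/4*1/1) = [7/8, 1/1)
  emit 'a', narrow to [25/32, 7/8)
Step 4: interval [25/32, 7/8), width = 7/8 - 25/32 = 3/32
  'e': [25/32 + 3/32*0/1, 25/32 + 3/32*1/8) = [25/32, 203/256)
  'a': [25/32 + 3/32*1/8, 25/32 + 3/32*1/2) = [203/256, 53/64)
  'd': [25/32 + 3/32*1/2, 25/32 + 3/32*1/1) = [53/64, 7/8) <- contains code 109/128
  emit 'd', narrow to [53/64, 7/8)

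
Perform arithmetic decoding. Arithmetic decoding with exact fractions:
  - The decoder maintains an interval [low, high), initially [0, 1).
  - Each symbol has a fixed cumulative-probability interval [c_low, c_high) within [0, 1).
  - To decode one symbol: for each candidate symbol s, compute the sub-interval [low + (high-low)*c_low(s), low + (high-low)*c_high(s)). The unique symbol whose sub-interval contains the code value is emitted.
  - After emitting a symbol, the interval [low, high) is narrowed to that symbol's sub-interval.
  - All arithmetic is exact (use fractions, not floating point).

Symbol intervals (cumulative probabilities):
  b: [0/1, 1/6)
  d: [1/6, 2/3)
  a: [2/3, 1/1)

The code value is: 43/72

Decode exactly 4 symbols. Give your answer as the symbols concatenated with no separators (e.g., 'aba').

Step 1: interval [0/1, 1/1), width = 1/1 - 0/1 = 1/1
  'b': [0/1 + 1/1*0/1, 0/1 + 1/1*1/6) = [0/1, 1/6)
  'd': [0/1 + 1/1*1/6, 0/1 + 1/1*2/3) = [1/6, 2/3) <- contains code 43/72
  'a': [0/1 + 1/1*2/3, 0/1 + 1/1*1/1) = [2/3, 1/1)
  emit 'd', narrow to [1/6, 2/3)
Step 2: interval [1/6, 2/3), width = 2/3 - 1/6 = 1/2
  'b': [1/6 + 1/2*0/1, 1/6 + 1/2*1/6) = [1/6, 1/4)
  'd': [1/6 + 1/2*1/6, 1/6 + 1/2*2/3) = [1/4, 1/2)
  'a': [1/6 + 1/2*2/3, 1/6 + 1/2*1/1) = [1/2, 2/3) <- contains code 43/72
  emit 'a', narrow to [1/2, 2/3)
Step 3: interval [1/2, 2/3), width = 2/3 - 1/2 = 1/6
  'b': [1/2 + 1/6*0/1, 1/2 + 1/6*1/6) = [1/2, 19/36)
  'd': [1/2 + 1/6*1/6, 1/2 + 1/6*2/3) = [19/36, 11/18) <- contains code 43/72
  'a': [1/2 + 1/6*2/3, 1/2 + 1/6*1/1) = [11/18, 2/3)
  emit 'd', narrow to [19/36, 11/18)
Step 4: interval [19/36, 11/18), width = 11/18 - 19/36 = 1/12
  'b': [19/36 + 1/12*0/1, 19/36 + 1/12*1/6) = [19/36, 13/24)
  'd': [19/36 + 1/12*1/6, 19/36 + 1/12*2/3) = [13/24, 7/12)
  'a': [19/36 + 1/12*2/3, 19/36 + 1/12*1/1) = [7/12, 11/18) <- contains code 43/72
  emit 'a', narrow to [7/12, 11/18)

Answer: dada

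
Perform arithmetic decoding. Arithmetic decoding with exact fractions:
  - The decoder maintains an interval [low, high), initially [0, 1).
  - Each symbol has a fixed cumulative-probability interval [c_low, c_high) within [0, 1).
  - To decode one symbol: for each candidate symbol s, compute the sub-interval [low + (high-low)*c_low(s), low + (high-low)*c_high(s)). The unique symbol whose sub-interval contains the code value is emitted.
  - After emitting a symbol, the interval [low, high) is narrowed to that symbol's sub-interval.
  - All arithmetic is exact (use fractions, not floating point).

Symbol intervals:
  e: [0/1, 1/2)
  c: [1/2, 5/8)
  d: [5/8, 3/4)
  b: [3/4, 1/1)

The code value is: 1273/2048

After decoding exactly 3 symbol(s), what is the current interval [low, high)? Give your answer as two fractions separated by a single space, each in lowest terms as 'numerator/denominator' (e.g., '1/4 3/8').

Answer: 79/128 5/8

Derivation:
Step 1: interval [0/1, 1/1), width = 1/1 - 0/1 = 1/1
  'e': [0/1 + 1/1*0/1, 0/1 + 1/1*1/2) = [0/1, 1/2)
  'c': [0/1 + 1/1*1/2, 0/1 + 1/1*5/8) = [1/2, 5/8) <- contains code 1273/2048
  'd': [0/1 + 1/1*5/8, 0/1 + 1/1*3/4) = [5/8, 3/4)
  'b': [0/1 + 1/1*3/4, 0/1 + 1/1*1/1) = [3/4, 1/1)
  emit 'c', narrow to [1/2, 5/8)
Step 2: interval [1/2, 5/8), width = 5/8 - 1/2 = 1/8
  'e': [1/2 + 1/8*0/1, 1/2 + 1/8*1/2) = [1/2, 9/16)
  'c': [1/2 + 1/8*1/2, 1/2 + 1/8*5/8) = [9/16, 37/64)
  'd': [1/2 + 1/8*5/8, 1/2 + 1/8*3/4) = [37/64, 19/32)
  'b': [1/2 + 1/8*3/4, 1/2 + 1/8*1/1) = [19/32, 5/8) <- contains code 1273/2048
  emit 'b', narrow to [19/32, 5/8)
Step 3: interval [19/32, 5/8), width = 5/8 - 19/32 = 1/32
  'e': [19/32 + 1/32*0/1, 19/32 + 1/32*1/2) = [19/32, 39/64)
  'c': [19/32 + 1/32*1/2, 19/32 + 1/32*5/8) = [39/64, 157/256)
  'd': [19/32 + 1/32*5/8, 19/32 + 1/32*3/4) = [157/256, 79/128)
  'b': [19/32 + 1/32*3/4, 19/32 + 1/32*1/1) = [79/128, 5/8) <- contains code 1273/2048
  emit 'b', narrow to [79/128, 5/8)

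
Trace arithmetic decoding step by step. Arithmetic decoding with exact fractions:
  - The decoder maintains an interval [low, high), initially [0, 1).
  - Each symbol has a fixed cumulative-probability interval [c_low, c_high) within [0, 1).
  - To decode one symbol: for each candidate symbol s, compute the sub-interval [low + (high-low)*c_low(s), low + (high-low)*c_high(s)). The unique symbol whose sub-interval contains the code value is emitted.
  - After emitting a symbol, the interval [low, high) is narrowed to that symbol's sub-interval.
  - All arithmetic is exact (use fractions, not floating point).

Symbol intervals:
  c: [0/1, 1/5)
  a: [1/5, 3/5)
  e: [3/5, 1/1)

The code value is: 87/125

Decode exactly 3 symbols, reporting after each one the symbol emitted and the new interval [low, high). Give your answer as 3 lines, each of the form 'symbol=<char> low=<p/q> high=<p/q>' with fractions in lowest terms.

Step 1: interval [0/1, 1/1), width = 1/1 - 0/1 = 1/1
  'c': [0/1 + 1/1*0/1, 0/1 + 1/1*1/5) = [0/1, 1/5)
  'a': [0/1 + 1/1*1/5, 0/1 + 1/1*3/5) = [1/5, 3/5)
  'e': [0/1 + 1/1*3/5, 0/1 + 1/1*1/1) = [3/5, 1/1) <- contains code 87/125
  emit 'e', narrow to [3/5, 1/1)
Step 2: interval [3/5, 1/1), width = 1/1 - 3/5 = 2/5
  'c': [3/5 + 2/5*0/1, 3/5 + 2/5*1/5) = [3/5, 17/25)
  'a': [3/5 + 2/5*1/5, 3/5 + 2/5*3/5) = [17/25, 21/25) <- contains code 87/125
  'e': [3/5 + 2/5*3/5, 3/5 + 2/5*1/1) = [21/25, 1/1)
  emit 'a', narrow to [17/25, 21/25)
Step 3: interval [17/25, 21/25), width = 21/25 - 17/25 = 4/25
  'c': [17/25 + 4/25*0/1, 17/25 + 4/25*1/5) = [17/25, 89/125) <- contains code 87/125
  'a': [17/25 + 4/25*1/5, 17/25 + 4/25*3/5) = [89/125, 97/125)
  'e': [17/25 + 4/25*3/5, 17/25 + 4/25*1/1) = [97/125, 21/25)
  emit 'c', narrow to [17/25, 89/125)

Answer: symbol=e low=3/5 high=1/1
symbol=a low=17/25 high=21/25
symbol=c low=17/25 high=89/125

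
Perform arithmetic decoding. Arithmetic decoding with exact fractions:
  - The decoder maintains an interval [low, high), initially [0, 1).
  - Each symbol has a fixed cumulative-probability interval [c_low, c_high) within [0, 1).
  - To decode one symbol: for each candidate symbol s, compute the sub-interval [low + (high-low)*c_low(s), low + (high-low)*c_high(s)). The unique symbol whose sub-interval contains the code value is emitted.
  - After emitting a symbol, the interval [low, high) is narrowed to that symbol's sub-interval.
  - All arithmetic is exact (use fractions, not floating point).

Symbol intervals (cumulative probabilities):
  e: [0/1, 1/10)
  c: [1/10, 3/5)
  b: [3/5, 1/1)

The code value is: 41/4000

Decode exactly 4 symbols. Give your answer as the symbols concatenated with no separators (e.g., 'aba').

Answer: ecee

Derivation:
Step 1: interval [0/1, 1/1), width = 1/1 - 0/1 = 1/1
  'e': [0/1 + 1/1*0/1, 0/1 + 1/1*1/10) = [0/1, 1/10) <- contains code 41/4000
  'c': [0/1 + 1/1*1/10, 0/1 + 1/1*3/5) = [1/10, 3/5)
  'b': [0/1 + 1/1*3/5, 0/1 + 1/1*1/1) = [3/5, 1/1)
  emit 'e', narrow to [0/1, 1/10)
Step 2: interval [0/1, 1/10), width = 1/10 - 0/1 = 1/10
  'e': [0/1 + 1/10*0/1, 0/1 + 1/10*1/10) = [0/1, 1/100)
  'c': [0/1 + 1/10*1/10, 0/1 + 1/10*3/5) = [1/100, 3/50) <- contains code 41/4000
  'b': [0/1 + 1/10*3/5, 0/1 + 1/10*1/1) = [3/50, 1/10)
  emit 'c', narrow to [1/100, 3/50)
Step 3: interval [1/100, 3/50), width = 3/50 - 1/100 = 1/20
  'e': [1/100 + 1/20*0/1, 1/100 + 1/20*1/10) = [1/100, 3/200) <- contains code 41/4000
  'c': [1/100 + 1/20*1/10, 1/100 + 1/20*3/5) = [3/200, 1/25)
  'b': [1/100 + 1/20*3/5, 1/100 + 1/20*1/1) = [1/25, 3/50)
  emit 'e', narrow to [1/100, 3/200)
Step 4: interval [1/100, 3/200), width = 3/200 - 1/100 = 1/200
  'e': [1/100 + 1/200*0/1, 1/100 + 1/200*1/10) = [1/100, 21/2000) <- contains code 41/4000
  'c': [1/100 + 1/200*1/10, 1/100 + 1/200*3/5) = [21/2000, 13/1000)
  'b': [1/100 + 1/200*3/5, 1/100 + 1/200*1/1) = [13/1000, 3/200)
  emit 'e', narrow to [1/100, 21/2000)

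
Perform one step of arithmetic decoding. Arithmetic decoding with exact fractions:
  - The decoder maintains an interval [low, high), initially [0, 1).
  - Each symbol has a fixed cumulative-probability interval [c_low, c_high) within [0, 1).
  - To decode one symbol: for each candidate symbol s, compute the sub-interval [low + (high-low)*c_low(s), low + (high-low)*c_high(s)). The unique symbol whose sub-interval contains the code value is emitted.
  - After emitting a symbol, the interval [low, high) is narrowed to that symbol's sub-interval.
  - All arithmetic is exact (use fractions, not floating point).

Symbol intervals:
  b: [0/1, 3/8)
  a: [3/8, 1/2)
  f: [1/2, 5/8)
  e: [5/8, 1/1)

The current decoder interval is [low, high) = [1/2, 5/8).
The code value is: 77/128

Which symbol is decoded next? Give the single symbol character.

Answer: e

Derivation:
Interval width = high − low = 5/8 − 1/2 = 1/8
Scaled code = (code − low) / width = (77/128 − 1/2) / 1/8 = 13/16
  b: [0/1, 3/8) 
  a: [3/8, 1/2) 
  f: [1/2, 5/8) 
  e: [5/8, 1/1) ← scaled code falls here ✓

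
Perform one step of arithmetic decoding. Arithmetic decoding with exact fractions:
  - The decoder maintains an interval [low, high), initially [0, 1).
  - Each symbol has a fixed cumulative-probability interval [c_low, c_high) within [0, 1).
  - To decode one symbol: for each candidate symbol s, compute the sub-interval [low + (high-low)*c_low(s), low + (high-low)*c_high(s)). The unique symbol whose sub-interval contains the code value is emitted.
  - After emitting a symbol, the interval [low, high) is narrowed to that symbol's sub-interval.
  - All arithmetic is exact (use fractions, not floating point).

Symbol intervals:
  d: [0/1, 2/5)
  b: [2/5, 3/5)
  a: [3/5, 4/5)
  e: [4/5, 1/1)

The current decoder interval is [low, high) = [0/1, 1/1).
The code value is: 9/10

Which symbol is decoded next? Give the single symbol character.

Interval width = high − low = 1/1 − 0/1 = 1/1
Scaled code = (code − low) / width = (9/10 − 0/1) / 1/1 = 9/10
  d: [0/1, 2/5) 
  b: [2/5, 3/5) 
  a: [3/5, 4/5) 
  e: [4/5, 1/1) ← scaled code falls here ✓

Answer: e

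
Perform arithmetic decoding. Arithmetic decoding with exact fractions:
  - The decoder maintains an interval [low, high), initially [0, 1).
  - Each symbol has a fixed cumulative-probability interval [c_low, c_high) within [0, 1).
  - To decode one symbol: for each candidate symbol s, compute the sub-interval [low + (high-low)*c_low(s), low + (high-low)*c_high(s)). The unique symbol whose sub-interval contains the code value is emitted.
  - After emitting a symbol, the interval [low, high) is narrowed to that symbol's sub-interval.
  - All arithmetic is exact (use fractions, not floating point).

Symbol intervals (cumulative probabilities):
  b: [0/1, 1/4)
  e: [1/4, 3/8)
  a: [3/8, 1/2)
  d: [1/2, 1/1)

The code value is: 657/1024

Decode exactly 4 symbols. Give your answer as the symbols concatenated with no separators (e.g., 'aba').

Step 1: interval [0/1, 1/1), width = 1/1 - 0/1 = 1/1
  'b': [0/1 + 1/1*0/1, 0/1 + 1/1*1/4) = [0/1, 1/4)
  'e': [0/1 + 1/1*1/4, 0/1 + 1/1*3/8) = [1/4, 3/8)
  'a': [0/1 + 1/1*3/8, 0/1 + 1/1*1/2) = [3/8, 1/2)
  'd': [0/1 + 1/1*1/2, 0/1 + 1/1*1/1) = [1/2, 1/1) <- contains code 657/1024
  emit 'd', narrow to [1/2, 1/1)
Step 2: interval [1/2, 1/1), width = 1/1 - 1/2 = 1/2
  'b': [1/2 + 1/2*0/1, 1/2 + 1/2*1/4) = [1/2, 5/8)
  'e': [1/2 + 1/2*1/4, 1/2 + 1/2*3/8) = [5/8, 11/16) <- contains code 657/1024
  'a': [1/2 + 1/2*3/8, 1/2 + 1/2*1/2) = [11/16, 3/4)
  'd': [1/2 + 1/2*1/2, 1/2 + 1/2*1/1) = [3/4, 1/1)
  emit 'e', narrow to [5/8, 11/16)
Step 3: interval [5/8, 11/16), width = 11/16 - 5/8 = 1/16
  'b': [5/8 + 1/16*0/1, 5/8 + 1/16*1/4) = [5/8, 41/64)
  'e': [5/8 + 1/16*1/4, 5/8 + 1/16*3/8) = [41/64, 83/128) <- contains code 657/1024
  'a': [5/8 + 1/16*3/8, 5/8 + 1/16*1/2) = [83/128, 21/32)
  'd': [5/8 + 1/16*1/2, 5/8 + 1/16*1/1) = [21/32, 11/16)
  emit 'e', narrow to [41/64, 83/128)
Step 4: interval [41/64, 83/128), width = 83/128 - 41/64 = 1/128
  'b': [41/64 + 1/128*0/1, 41/64 + 1/128*1/4) = [41/64, 329/512) <- contains code 657/1024
  'e': [41/64 + 1/128*1/4, 41/64 + 1/128*3/8) = [329/512, 659/1024)
  'a': [41/64 + 1/128*3/8, 41/64 + 1/128*1/2) = [659/1024, 165/256)
  'd': [41/64 + 1/128*1/2, 41/64 + 1/128*1/1) = [165/256, 83/128)
  emit 'b', narrow to [41/64, 329/512)

Answer: deeb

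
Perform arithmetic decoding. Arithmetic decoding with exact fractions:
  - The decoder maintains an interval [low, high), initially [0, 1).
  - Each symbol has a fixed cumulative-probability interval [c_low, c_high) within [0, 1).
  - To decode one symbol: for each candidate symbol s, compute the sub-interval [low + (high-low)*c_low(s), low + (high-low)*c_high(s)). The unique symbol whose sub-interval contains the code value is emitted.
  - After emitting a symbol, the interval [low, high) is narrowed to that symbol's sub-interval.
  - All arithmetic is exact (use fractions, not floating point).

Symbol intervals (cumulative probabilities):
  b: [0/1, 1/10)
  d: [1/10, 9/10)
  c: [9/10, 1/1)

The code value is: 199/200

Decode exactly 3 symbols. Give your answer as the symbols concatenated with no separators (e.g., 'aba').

Step 1: interval [0/1, 1/1), width = 1/1 - 0/1 = 1/1
  'b': [0/1 + 1/1*0/1, 0/1 + 1/1*1/10) = [0/1, 1/10)
  'd': [0/1 + 1/1*1/10, 0/1 + 1/1*9/10) = [1/10, 9/10)
  'c': [0/1 + 1/1*9/10, 0/1 + 1/1*1/1) = [9/10, 1/1) <- contains code 199/200
  emit 'c', narrow to [9/10, 1/1)
Step 2: interval [9/10, 1/1), width = 1/1 - 9/10 = 1/10
  'b': [9/10 + 1/10*0/1, 9/10 + 1/10*1/10) = [9/10, 91/100)
  'd': [9/10 + 1/10*1/10, 9/10 + 1/10*9/10) = [91/100, 99/100)
  'c': [9/10 + 1/10*9/10, 9/10 + 1/10*1/1) = [99/100, 1/1) <- contains code 199/200
  emit 'c', narrow to [99/100, 1/1)
Step 3: interval [99/100, 1/1), width = 1/1 - 99/100 = 1/100
  'b': [99/100 + 1/100*0/1, 99/100 + 1/100*1/10) = [99/100, 991/1000)
  'd': [99/100 + 1/100*1/10, 99/100 + 1/100*9/10) = [991/1000, 999/1000) <- contains code 199/200
  'c': [99/100 + 1/100*9/10, 99/100 + 1/100*1/1) = [999/1000, 1/1)
  emit 'd', narrow to [991/1000, 999/1000)

Answer: ccd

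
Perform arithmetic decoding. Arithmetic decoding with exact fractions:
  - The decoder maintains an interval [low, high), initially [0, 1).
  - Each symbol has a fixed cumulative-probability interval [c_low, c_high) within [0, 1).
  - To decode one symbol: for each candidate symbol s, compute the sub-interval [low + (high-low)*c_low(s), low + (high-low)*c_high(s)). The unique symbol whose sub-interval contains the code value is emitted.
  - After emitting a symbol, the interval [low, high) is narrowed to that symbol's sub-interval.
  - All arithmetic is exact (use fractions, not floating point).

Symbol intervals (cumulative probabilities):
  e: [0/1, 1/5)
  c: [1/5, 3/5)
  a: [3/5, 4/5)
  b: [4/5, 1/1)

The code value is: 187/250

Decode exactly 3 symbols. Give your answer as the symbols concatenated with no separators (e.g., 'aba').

Answer: aaa

Derivation:
Step 1: interval [0/1, 1/1), width = 1/1 - 0/1 = 1/1
  'e': [0/1 + 1/1*0/1, 0/1 + 1/1*1/5) = [0/1, 1/5)
  'c': [0/1 + 1/1*1/5, 0/1 + 1/1*3/5) = [1/5, 3/5)
  'a': [0/1 + 1/1*3/5, 0/1 + 1/1*4/5) = [3/5, 4/5) <- contains code 187/250
  'b': [0/1 + 1/1*4/5, 0/1 + 1/1*1/1) = [4/5, 1/1)
  emit 'a', narrow to [3/5, 4/5)
Step 2: interval [3/5, 4/5), width = 4/5 - 3/5 = 1/5
  'e': [3/5 + 1/5*0/1, 3/5 + 1/5*1/5) = [3/5, 16/25)
  'c': [3/5 + 1/5*1/5, 3/5 + 1/5*3/5) = [16/25, 18/25)
  'a': [3/5 + 1/5*3/5, 3/5 + 1/5*4/5) = [18/25, 19/25) <- contains code 187/250
  'b': [3/5 + 1/5*4/5, 3/5 + 1/5*1/1) = [19/25, 4/5)
  emit 'a', narrow to [18/25, 19/25)
Step 3: interval [18/25, 19/25), width = 19/25 - 18/25 = 1/25
  'e': [18/25 + 1/25*0/1, 18/25 + 1/25*1/5) = [18/25, 91/125)
  'c': [18/25 + 1/25*1/5, 18/25 + 1/25*3/5) = [91/125, 93/125)
  'a': [18/25 + 1/25*3/5, 18/25 + 1/25*4/5) = [93/125, 94/125) <- contains code 187/250
  'b': [18/25 + 1/25*4/5, 18/25 + 1/25*1/1) = [94/125, 19/25)
  emit 'a', narrow to [93/125, 94/125)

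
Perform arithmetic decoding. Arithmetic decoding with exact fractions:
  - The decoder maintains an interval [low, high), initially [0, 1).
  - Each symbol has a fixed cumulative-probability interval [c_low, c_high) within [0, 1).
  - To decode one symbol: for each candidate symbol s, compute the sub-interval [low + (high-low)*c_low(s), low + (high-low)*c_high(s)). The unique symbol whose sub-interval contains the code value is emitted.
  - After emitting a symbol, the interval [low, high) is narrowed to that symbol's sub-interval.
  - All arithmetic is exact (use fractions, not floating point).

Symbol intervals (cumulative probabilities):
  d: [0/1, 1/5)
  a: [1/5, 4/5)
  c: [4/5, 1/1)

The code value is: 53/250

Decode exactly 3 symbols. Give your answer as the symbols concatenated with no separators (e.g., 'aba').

Answer: add

Derivation:
Step 1: interval [0/1, 1/1), width = 1/1 - 0/1 = 1/1
  'd': [0/1 + 1/1*0/1, 0/1 + 1/1*1/5) = [0/1, 1/5)
  'a': [0/1 + 1/1*1/5, 0/1 + 1/1*4/5) = [1/5, 4/5) <- contains code 53/250
  'c': [0/1 + 1/1*4/5, 0/1 + 1/1*1/1) = [4/5, 1/1)
  emit 'a', narrow to [1/5, 4/5)
Step 2: interval [1/5, 4/5), width = 4/5 - 1/5 = 3/5
  'd': [1/5 + 3/5*0/1, 1/5 + 3/5*1/5) = [1/5, 8/25) <- contains code 53/250
  'a': [1/5 + 3/5*1/5, 1/5 + 3/5*4/5) = [8/25, 17/25)
  'c': [1/5 + 3/5*4/5, 1/5 + 3/5*1/1) = [17/25, 4/5)
  emit 'd', narrow to [1/5, 8/25)
Step 3: interval [1/5, 8/25), width = 8/25 - 1/5 = 3/25
  'd': [1/5 + 3/25*0/1, 1/5 + 3/25*1/5) = [1/5, 28/125) <- contains code 53/250
  'a': [1/5 + 3/25*1/5, 1/5 + 3/25*4/5) = [28/125, 37/125)
  'c': [1/5 + 3/25*4/5, 1/5 + 3/25*1/1) = [37/125, 8/25)
  emit 'd', narrow to [1/5, 28/125)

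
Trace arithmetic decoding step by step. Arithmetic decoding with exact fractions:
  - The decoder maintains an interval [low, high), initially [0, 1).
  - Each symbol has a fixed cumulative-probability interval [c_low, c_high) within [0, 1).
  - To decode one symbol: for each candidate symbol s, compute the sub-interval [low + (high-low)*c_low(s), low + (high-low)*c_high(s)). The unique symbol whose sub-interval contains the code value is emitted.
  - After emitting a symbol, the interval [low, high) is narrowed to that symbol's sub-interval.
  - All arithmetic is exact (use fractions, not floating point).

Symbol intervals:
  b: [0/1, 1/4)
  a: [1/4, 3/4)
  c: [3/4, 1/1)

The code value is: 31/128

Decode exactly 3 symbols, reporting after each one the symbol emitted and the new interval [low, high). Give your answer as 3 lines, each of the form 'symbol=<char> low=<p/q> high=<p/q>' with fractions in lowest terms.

Step 1: interval [0/1, 1/1), width = 1/1 - 0/1 = 1/1
  'b': [0/1 + 1/1*0/1, 0/1 + 1/1*1/4) = [0/1, 1/4) <- contains code 31/128
  'a': [0/1 + 1/1*1/4, 0/1 + 1/1*3/4) = [1/4, 3/4)
  'c': [0/1 + 1/1*3/4, 0/1 + 1/1*1/1) = [3/4, 1/1)
  emit 'b', narrow to [0/1, 1/4)
Step 2: interval [0/1, 1/4), width = 1/4 - 0/1 = 1/4
  'b': [0/1 + 1/4*0/1, 0/1 + 1/4*1/4) = [0/1, 1/16)
  'a': [0/1 + 1/4*1/4, 0/1 + 1/4*3/4) = [1/16, 3/16)
  'c': [0/1 + 1/4*3/4, 0/1 + 1/4*1/1) = [3/16, 1/4) <- contains code 31/128
  emit 'c', narrow to [3/16, 1/4)
Step 3: interval [3/16, 1/4), width = 1/4 - 3/16 = 1/16
  'b': [3/16 + 1/16*0/1, 3/16 + 1/16*1/4) = [3/16, 13/64)
  'a': [3/16 + 1/16*1/4, 3/16 + 1/16*3/4) = [13/64, 15/64)
  'c': [3/16 + 1/16*3/4, 3/16 + 1/16*1/1) = [15/64, 1/4) <- contains code 31/128
  emit 'c', narrow to [15/64, 1/4)

Answer: symbol=b low=0/1 high=1/4
symbol=c low=3/16 high=1/4
symbol=c low=15/64 high=1/4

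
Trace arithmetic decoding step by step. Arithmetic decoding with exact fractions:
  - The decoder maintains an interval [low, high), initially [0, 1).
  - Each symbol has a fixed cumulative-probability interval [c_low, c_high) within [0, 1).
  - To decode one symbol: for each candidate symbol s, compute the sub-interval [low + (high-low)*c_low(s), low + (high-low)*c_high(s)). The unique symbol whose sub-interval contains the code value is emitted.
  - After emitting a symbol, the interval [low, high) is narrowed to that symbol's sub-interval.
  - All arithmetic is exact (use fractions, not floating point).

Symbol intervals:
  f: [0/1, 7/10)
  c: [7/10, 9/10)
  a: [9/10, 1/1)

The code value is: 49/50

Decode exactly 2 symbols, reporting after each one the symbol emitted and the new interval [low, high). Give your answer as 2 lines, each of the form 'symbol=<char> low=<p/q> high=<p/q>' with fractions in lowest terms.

Answer: symbol=a low=9/10 high=1/1
symbol=c low=97/100 high=99/100

Derivation:
Step 1: interval [0/1, 1/1), width = 1/1 - 0/1 = 1/1
  'f': [0/1 + 1/1*0/1, 0/1 + 1/1*7/10) = [0/1, 7/10)
  'c': [0/1 + 1/1*7/10, 0/1 + 1/1*9/10) = [7/10, 9/10)
  'a': [0/1 + 1/1*9/10, 0/1 + 1/1*1/1) = [9/10, 1/1) <- contains code 49/50
  emit 'a', narrow to [9/10, 1/1)
Step 2: interval [9/10, 1/1), width = 1/1 - 9/10 = 1/10
  'f': [9/10 + 1/10*0/1, 9/10 + 1/10*7/10) = [9/10, 97/100)
  'c': [9/10 + 1/10*7/10, 9/10 + 1/10*9/10) = [97/100, 99/100) <- contains code 49/50
  'a': [9/10 + 1/10*9/10, 9/10 + 1/10*1/1) = [99/100, 1/1)
  emit 'c', narrow to [97/100, 99/100)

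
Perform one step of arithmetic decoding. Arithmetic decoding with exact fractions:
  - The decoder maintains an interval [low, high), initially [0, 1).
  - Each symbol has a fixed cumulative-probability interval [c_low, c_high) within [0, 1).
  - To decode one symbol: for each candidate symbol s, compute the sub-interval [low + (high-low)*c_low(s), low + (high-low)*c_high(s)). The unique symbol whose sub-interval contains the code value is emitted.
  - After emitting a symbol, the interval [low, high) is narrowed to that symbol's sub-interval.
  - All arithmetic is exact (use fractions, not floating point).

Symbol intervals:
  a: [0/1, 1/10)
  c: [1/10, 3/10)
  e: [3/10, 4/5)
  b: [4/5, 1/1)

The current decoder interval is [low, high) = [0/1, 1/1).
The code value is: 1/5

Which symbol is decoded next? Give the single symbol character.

Interval width = high − low = 1/1 − 0/1 = 1/1
Scaled code = (code − low) / width = (1/5 − 0/1) / 1/1 = 1/5
  a: [0/1, 1/10) 
  c: [1/10, 3/10) ← scaled code falls here ✓
  e: [3/10, 4/5) 
  b: [4/5, 1/1) 

Answer: c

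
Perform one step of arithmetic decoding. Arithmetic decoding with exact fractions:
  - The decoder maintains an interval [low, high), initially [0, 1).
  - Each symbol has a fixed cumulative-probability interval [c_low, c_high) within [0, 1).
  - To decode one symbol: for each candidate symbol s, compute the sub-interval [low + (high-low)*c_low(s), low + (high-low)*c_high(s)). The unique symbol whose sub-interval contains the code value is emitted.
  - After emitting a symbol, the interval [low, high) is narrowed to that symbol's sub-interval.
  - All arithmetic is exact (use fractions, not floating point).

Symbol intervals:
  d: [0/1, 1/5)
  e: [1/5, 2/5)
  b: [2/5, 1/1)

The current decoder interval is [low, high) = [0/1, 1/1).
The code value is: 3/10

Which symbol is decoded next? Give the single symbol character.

Answer: e

Derivation:
Interval width = high − low = 1/1 − 0/1 = 1/1
Scaled code = (code − low) / width = (3/10 − 0/1) / 1/1 = 3/10
  d: [0/1, 1/5) 
  e: [1/5, 2/5) ← scaled code falls here ✓
  b: [2/5, 1/1) 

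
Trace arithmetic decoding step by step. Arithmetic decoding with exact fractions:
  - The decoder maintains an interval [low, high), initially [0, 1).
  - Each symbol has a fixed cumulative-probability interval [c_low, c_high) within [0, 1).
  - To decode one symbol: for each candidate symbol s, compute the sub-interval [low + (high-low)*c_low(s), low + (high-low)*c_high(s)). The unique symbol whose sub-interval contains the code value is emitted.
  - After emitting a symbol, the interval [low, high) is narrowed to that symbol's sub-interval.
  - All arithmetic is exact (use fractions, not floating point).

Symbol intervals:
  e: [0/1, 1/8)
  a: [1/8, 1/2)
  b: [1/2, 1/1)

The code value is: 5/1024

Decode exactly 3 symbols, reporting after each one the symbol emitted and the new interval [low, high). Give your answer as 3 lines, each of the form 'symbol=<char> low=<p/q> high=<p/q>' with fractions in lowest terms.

Step 1: interval [0/1, 1/1), width = 1/1 - 0/1 = 1/1
  'e': [0/1 + 1/1*0/1, 0/1 + 1/1*1/8) = [0/1, 1/8) <- contains code 5/1024
  'a': [0/1 + 1/1*1/8, 0/1 + 1/1*1/2) = [1/8, 1/2)
  'b': [0/1 + 1/1*1/2, 0/1 + 1/1*1/1) = [1/2, 1/1)
  emit 'e', narrow to [0/1, 1/8)
Step 2: interval [0/1, 1/8), width = 1/8 - 0/1 = 1/8
  'e': [0/1 + 1/8*0/1, 0/1 + 1/8*1/8) = [0/1, 1/64) <- contains code 5/1024
  'a': [0/1 + 1/8*1/8, 0/1 + 1/8*1/2) = [1/64, 1/16)
  'b': [0/1 + 1/8*1/2, 0/1 + 1/8*1/1) = [1/16, 1/8)
  emit 'e', narrow to [0/1, 1/64)
Step 3: interval [0/1, 1/64), width = 1/64 - 0/1 = 1/64
  'e': [0/1 + 1/64*0/1, 0/1 + 1/64*1/8) = [0/1, 1/512)
  'a': [0/1 + 1/64*1/8, 0/1 + 1/64*1/2) = [1/512, 1/128) <- contains code 5/1024
  'b': [0/1 + 1/64*1/2, 0/1 + 1/64*1/1) = [1/128, 1/64)
  emit 'a', narrow to [1/512, 1/128)

Answer: symbol=e low=0/1 high=1/8
symbol=e low=0/1 high=1/64
symbol=a low=1/512 high=1/128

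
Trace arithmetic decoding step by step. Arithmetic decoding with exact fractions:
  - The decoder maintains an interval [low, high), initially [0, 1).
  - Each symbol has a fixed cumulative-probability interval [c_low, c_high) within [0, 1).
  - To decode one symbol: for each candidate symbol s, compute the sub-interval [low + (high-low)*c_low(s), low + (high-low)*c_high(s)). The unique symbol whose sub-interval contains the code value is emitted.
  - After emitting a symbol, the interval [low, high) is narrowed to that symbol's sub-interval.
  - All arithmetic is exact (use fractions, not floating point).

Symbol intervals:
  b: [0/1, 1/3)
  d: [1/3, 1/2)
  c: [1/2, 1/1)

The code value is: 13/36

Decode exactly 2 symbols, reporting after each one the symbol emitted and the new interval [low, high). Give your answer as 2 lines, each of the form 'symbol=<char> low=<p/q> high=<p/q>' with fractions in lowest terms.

Step 1: interval [0/1, 1/1), width = 1/1 - 0/1 = 1/1
  'b': [0/1 + 1/1*0/1, 0/1 + 1/1*1/3) = [0/1, 1/3)
  'd': [0/1 + 1/1*1/3, 0/1 + 1/1*1/2) = [1/3, 1/2) <- contains code 13/36
  'c': [0/1 + 1/1*1/2, 0/1 + 1/1*1/1) = [1/2, 1/1)
  emit 'd', narrow to [1/3, 1/2)
Step 2: interval [1/3, 1/2), width = 1/2 - 1/3 = 1/6
  'b': [1/3 + 1/6*0/1, 1/3 + 1/6*1/3) = [1/3, 7/18) <- contains code 13/36
  'd': [1/3 + 1/6*1/3, 1/3 + 1/6*1/2) = [7/18, 5/12)
  'c': [1/3 + 1/6*1/2, 1/3 + 1/6*1/1) = [5/12, 1/2)
  emit 'b', narrow to [1/3, 7/18)

Answer: symbol=d low=1/3 high=1/2
symbol=b low=1/3 high=7/18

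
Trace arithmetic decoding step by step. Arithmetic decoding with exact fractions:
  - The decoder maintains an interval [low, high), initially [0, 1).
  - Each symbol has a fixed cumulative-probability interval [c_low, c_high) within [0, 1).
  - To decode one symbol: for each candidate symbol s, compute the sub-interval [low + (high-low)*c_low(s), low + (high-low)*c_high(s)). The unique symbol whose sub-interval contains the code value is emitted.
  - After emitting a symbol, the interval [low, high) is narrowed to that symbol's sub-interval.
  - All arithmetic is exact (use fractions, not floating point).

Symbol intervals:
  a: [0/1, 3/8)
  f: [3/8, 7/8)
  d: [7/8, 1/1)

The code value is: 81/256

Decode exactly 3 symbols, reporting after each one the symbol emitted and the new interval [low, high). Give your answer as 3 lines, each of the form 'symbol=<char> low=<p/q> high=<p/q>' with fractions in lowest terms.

Answer: symbol=a low=0/1 high=3/8
symbol=f low=9/64 high=21/64
symbol=d low=39/128 high=21/64

Derivation:
Step 1: interval [0/1, 1/1), width = 1/1 - 0/1 = 1/1
  'a': [0/1 + 1/1*0/1, 0/1 + 1/1*3/8) = [0/1, 3/8) <- contains code 81/256
  'f': [0/1 + 1/1*3/8, 0/1 + 1/1*7/8) = [3/8, 7/8)
  'd': [0/1 + 1/1*7/8, 0/1 + 1/1*1/1) = [7/8, 1/1)
  emit 'a', narrow to [0/1, 3/8)
Step 2: interval [0/1, 3/8), width = 3/8 - 0/1 = 3/8
  'a': [0/1 + 3/8*0/1, 0/1 + 3/8*3/8) = [0/1, 9/64)
  'f': [0/1 + 3/8*3/8, 0/1 + 3/8*7/8) = [9/64, 21/64) <- contains code 81/256
  'd': [0/1 + 3/8*7/8, 0/1 + 3/8*1/1) = [21/64, 3/8)
  emit 'f', narrow to [9/64, 21/64)
Step 3: interval [9/64, 21/64), width = 21/64 - 9/64 = 3/16
  'a': [9/64 + 3/16*0/1, 9/64 + 3/16*3/8) = [9/64, 27/128)
  'f': [9/64 + 3/16*3/8, 9/64 + 3/16*7/8) = [27/128, 39/128)
  'd': [9/64 + 3/16*7/8, 9/64 + 3/16*1/1) = [39/128, 21/64) <- contains code 81/256
  emit 'd', narrow to [39/128, 21/64)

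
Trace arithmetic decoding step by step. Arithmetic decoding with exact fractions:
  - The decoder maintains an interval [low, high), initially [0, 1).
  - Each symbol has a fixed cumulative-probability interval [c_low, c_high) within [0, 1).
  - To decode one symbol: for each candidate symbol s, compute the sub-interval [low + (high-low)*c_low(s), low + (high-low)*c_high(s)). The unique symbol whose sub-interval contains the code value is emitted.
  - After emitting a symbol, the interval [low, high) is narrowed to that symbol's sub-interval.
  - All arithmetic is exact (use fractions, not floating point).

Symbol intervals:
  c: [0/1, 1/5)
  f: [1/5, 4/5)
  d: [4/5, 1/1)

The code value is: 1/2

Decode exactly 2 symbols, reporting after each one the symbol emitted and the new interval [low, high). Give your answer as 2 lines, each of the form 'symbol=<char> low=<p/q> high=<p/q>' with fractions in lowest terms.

Step 1: interval [0/1, 1/1), width = 1/1 - 0/1 = 1/1
  'c': [0/1 + 1/1*0/1, 0/1 + 1/1*1/5) = [0/1, 1/5)
  'f': [0/1 + 1/1*1/5, 0/1 + 1/1*4/5) = [1/5, 4/5) <- contains code 1/2
  'd': [0/1 + 1/1*4/5, 0/1 + 1/1*1/1) = [4/5, 1/1)
  emit 'f', narrow to [1/5, 4/5)
Step 2: interval [1/5, 4/5), width = 4/5 - 1/5 = 3/5
  'c': [1/5 + 3/5*0/1, 1/5 + 3/5*1/5) = [1/5, 8/25)
  'f': [1/5 + 3/5*1/5, 1/5 + 3/5*4/5) = [8/25, 17/25) <- contains code 1/2
  'd': [1/5 + 3/5*4/5, 1/5 + 3/5*1/1) = [17/25, 4/5)
  emit 'f', narrow to [8/25, 17/25)

Answer: symbol=f low=1/5 high=4/5
symbol=f low=8/25 high=17/25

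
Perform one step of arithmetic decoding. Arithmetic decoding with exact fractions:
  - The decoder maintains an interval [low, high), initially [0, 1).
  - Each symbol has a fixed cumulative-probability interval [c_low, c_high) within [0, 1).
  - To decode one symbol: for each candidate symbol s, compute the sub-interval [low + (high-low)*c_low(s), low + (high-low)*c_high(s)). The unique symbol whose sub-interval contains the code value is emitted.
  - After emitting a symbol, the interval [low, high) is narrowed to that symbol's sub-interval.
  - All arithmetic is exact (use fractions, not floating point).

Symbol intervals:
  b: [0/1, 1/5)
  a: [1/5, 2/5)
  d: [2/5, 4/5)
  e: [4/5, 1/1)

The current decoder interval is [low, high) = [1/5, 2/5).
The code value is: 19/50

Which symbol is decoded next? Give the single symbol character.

Answer: e

Derivation:
Interval width = high − low = 2/5 − 1/5 = 1/5
Scaled code = (code − low) / width = (19/50 − 1/5) / 1/5 = 9/10
  b: [0/1, 1/5) 
  a: [1/5, 2/5) 
  d: [2/5, 4/5) 
  e: [4/5, 1/1) ← scaled code falls here ✓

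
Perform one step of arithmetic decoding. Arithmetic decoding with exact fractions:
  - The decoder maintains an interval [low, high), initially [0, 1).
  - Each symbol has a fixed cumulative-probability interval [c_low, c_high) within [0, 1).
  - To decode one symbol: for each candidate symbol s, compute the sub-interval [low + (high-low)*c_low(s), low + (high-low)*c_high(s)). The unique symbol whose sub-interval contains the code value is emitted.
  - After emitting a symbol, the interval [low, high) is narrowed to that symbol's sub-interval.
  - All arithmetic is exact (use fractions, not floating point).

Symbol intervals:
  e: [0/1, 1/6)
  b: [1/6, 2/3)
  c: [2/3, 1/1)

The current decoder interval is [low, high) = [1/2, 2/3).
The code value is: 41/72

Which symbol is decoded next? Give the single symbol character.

Answer: b

Derivation:
Interval width = high − low = 2/3 − 1/2 = 1/6
Scaled code = (code − low) / width = (41/72 − 1/2) / 1/6 = 5/12
  e: [0/1, 1/6) 
  b: [1/6, 2/3) ← scaled code falls here ✓
  c: [2/3, 1/1) 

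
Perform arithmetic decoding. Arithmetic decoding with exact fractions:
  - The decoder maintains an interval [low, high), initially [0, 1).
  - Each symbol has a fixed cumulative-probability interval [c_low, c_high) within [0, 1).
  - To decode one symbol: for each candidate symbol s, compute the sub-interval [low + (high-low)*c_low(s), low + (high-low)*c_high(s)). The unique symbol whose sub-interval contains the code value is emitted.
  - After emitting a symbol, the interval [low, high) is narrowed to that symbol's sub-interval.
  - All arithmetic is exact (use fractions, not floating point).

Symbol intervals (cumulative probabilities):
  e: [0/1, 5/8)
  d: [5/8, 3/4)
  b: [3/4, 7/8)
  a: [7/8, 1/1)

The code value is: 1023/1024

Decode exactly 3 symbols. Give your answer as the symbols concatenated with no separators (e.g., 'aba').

Answer: aaa

Derivation:
Step 1: interval [0/1, 1/1), width = 1/1 - 0/1 = 1/1
  'e': [0/1 + 1/1*0/1, 0/1 + 1/1*5/8) = [0/1, 5/8)
  'd': [0/1 + 1/1*5/8, 0/1 + 1/1*3/4) = [5/8, 3/4)
  'b': [0/1 + 1/1*3/4, 0/1 + 1/1*7/8) = [3/4, 7/8)
  'a': [0/1 + 1/1*7/8, 0/1 + 1/1*1/1) = [7/8, 1/1) <- contains code 1023/1024
  emit 'a', narrow to [7/8, 1/1)
Step 2: interval [7/8, 1/1), width = 1/1 - 7/8 = 1/8
  'e': [7/8 + 1/8*0/1, 7/8 + 1/8*5/8) = [7/8, 61/64)
  'd': [7/8 + 1/8*5/8, 7/8 + 1/8*3/4) = [61/64, 31/32)
  'b': [7/8 + 1/8*3/4, 7/8 + 1/8*7/8) = [31/32, 63/64)
  'a': [7/8 + 1/8*7/8, 7/8 + 1/8*1/1) = [63/64, 1/1) <- contains code 1023/1024
  emit 'a', narrow to [63/64, 1/1)
Step 3: interval [63/64, 1/1), width = 1/1 - 63/64 = 1/64
  'e': [63/64 + 1/64*0/1, 63/64 + 1/64*5/8) = [63/64, 509/512)
  'd': [63/64 + 1/64*5/8, 63/64 + 1/64*3/4) = [509/512, 255/256)
  'b': [63/64 + 1/64*3/4, 63/64 + 1/64*7/8) = [255/256, 511/512)
  'a': [63/64 + 1/64*7/8, 63/64 + 1/64*1/1) = [511/512, 1/1) <- contains code 1023/1024
  emit 'a', narrow to [511/512, 1/1)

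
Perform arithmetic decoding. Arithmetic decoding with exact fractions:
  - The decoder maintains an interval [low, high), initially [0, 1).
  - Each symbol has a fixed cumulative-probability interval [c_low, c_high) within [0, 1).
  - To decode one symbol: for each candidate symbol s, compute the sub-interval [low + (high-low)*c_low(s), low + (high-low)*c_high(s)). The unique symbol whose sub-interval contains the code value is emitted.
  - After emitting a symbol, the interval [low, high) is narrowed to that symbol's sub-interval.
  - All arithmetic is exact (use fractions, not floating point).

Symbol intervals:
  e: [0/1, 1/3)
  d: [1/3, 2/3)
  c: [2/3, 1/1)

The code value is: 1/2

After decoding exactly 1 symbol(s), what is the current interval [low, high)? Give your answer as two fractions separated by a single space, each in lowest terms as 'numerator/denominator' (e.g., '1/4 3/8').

Step 1: interval [0/1, 1/1), width = 1/1 - 0/1 = 1/1
  'e': [0/1 + 1/1*0/1, 0/1 + 1/1*1/3) = [0/1, 1/3)
  'd': [0/1 + 1/1*1/3, 0/1 + 1/1*2/3) = [1/3, 2/3) <- contains code 1/2
  'c': [0/1 + 1/1*2/3, 0/1 + 1/1*1/1) = [2/3, 1/1)
  emit 'd', narrow to [1/3, 2/3)

Answer: 1/3 2/3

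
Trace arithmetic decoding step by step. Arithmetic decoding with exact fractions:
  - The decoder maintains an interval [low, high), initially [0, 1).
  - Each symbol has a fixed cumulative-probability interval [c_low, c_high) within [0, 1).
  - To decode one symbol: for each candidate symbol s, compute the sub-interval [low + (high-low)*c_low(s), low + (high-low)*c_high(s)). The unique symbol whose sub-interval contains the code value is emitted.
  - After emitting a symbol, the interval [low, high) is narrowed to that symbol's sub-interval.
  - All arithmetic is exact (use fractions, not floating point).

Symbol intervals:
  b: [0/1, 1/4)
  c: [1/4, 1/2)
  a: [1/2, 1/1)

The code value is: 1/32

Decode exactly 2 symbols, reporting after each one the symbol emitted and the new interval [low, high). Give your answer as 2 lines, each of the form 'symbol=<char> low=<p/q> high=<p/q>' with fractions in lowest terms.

Step 1: interval [0/1, 1/1), width = 1/1 - 0/1 = 1/1
  'b': [0/1 + 1/1*0/1, 0/1 + 1/1*1/4) = [0/1, 1/4) <- contains code 1/32
  'c': [0/1 + 1/1*1/4, 0/1 + 1/1*1/2) = [1/4, 1/2)
  'a': [0/1 + 1/1*1/2, 0/1 + 1/1*1/1) = [1/2, 1/1)
  emit 'b', narrow to [0/1, 1/4)
Step 2: interval [0/1, 1/4), width = 1/4 - 0/1 = 1/4
  'b': [0/1 + 1/4*0/1, 0/1 + 1/4*1/4) = [0/1, 1/16) <- contains code 1/32
  'c': [0/1 + 1/4*1/4, 0/1 + 1/4*1/2) = [1/16, 1/8)
  'a': [0/1 + 1/4*1/2, 0/1 + 1/4*1/1) = [1/8, 1/4)
  emit 'b', narrow to [0/1, 1/16)

Answer: symbol=b low=0/1 high=1/4
symbol=b low=0/1 high=1/16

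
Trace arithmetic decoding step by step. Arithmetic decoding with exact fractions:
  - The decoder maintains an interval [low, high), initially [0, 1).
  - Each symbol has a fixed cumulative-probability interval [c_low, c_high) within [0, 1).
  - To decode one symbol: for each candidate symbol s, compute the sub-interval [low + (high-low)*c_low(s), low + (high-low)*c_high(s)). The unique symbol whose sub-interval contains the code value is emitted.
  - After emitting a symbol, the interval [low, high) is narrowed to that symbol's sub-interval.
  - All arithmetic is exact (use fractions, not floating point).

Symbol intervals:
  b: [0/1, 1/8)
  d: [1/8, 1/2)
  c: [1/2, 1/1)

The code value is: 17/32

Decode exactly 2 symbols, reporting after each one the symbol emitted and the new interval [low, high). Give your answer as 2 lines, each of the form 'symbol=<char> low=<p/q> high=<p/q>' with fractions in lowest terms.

Step 1: interval [0/1, 1/1), width = 1/1 - 0/1 = 1/1
  'b': [0/1 + 1/1*0/1, 0/1 + 1/1*1/8) = [0/1, 1/8)
  'd': [0/1 + 1/1*1/8, 0/1 + 1/1*1/2) = [1/8, 1/2)
  'c': [0/1 + 1/1*1/2, 0/1 + 1/1*1/1) = [1/2, 1/1) <- contains code 17/32
  emit 'c', narrow to [1/2, 1/1)
Step 2: interval [1/2, 1/1), width = 1/1 - 1/2 = 1/2
  'b': [1/2 + 1/2*0/1, 1/2 + 1/2*1/8) = [1/2, 9/16) <- contains code 17/32
  'd': [1/2 + 1/2*1/8, 1/2 + 1/2*1/2) = [9/16, 3/4)
  'c': [1/2 + 1/2*1/2, 1/2 + 1/2*1/1) = [3/4, 1/1)
  emit 'b', narrow to [1/2, 9/16)

Answer: symbol=c low=1/2 high=1/1
symbol=b low=1/2 high=9/16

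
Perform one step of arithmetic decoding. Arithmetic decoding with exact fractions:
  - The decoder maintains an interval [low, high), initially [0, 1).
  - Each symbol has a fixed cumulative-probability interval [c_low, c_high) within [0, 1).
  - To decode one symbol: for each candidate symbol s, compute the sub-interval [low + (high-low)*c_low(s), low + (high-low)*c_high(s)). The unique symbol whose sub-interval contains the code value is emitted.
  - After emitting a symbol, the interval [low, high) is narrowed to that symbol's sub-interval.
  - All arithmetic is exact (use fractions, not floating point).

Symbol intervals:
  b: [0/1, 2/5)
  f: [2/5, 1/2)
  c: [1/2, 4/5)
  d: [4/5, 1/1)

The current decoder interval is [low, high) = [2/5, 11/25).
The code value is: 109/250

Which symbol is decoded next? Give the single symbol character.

Answer: d

Derivation:
Interval width = high − low = 11/25 − 2/5 = 1/25
Scaled code = (code − low) / width = (109/250 − 2/5) / 1/25 = 9/10
  b: [0/1, 2/5) 
  f: [2/5, 1/2) 
  c: [1/2, 4/5) 
  d: [4/5, 1/1) ← scaled code falls here ✓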